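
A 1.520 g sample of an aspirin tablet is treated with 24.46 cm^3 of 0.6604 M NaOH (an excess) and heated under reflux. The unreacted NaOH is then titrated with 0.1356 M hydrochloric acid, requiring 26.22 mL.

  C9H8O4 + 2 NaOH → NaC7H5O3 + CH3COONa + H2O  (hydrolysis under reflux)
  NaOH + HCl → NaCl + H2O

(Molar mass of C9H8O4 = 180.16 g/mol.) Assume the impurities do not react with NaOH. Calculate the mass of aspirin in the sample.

1.135 g

n(NaOH) added = 0.02446 × 0.6604 = 0.01615 mol
n(HCl) used in back-titration = 0.02622 × 0.1356 = 3.555 × 10^-3 mol
n(NaOH) left over = 3.555 × 10^-3 mol (1:1 ratio)
n(NaOH) consumed by analyte = 0.01615 − 3.555 × 10^-3 = 0.01260 mol
From the 1:2 ratio, n(C9H8O4) = 1/2 × 0.01260 = 6.299 × 10^-3 mol
mass of C9H8O4 = 6.299 × 10^-3 × 180.16 = 1.135 g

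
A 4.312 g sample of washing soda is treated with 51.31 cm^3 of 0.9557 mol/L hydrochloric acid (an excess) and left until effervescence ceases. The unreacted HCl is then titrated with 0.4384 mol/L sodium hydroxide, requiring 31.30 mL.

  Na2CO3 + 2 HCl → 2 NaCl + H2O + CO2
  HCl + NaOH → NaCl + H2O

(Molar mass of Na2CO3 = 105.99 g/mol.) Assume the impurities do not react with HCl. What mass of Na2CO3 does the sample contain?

n(HCl) added = 0.05131 × 0.9557 = 0.04904 mol
n(NaOH) used in back-titration = 0.03130 × 0.4384 = 0.01372 mol
n(HCl) left over = 0.01372 mol (1:1 ratio)
n(HCl) consumed by analyte = 0.04904 − 0.01372 = 0.03532 mol
From the 1:2 ratio, n(Na2CO3) = 1/2 × 0.03532 = 0.01766 mol
mass of Na2CO3 = 0.01766 × 105.99 = 1.872 g

1.872 g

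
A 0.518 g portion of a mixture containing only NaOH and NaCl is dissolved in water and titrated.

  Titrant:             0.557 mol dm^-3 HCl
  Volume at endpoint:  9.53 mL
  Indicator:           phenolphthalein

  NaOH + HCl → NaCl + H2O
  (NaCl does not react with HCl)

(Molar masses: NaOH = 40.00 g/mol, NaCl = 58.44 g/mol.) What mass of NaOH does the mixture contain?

0.212 g

n(HCl) = 0.00953 × 0.557 = 5.31 × 10^-3 mol
Let x = n(NaOH), y = n(NaCl).
Titrant: 1x = 5.31 × 10^-3;  mass: 40.00x + 58.44y = 0.518
Solving, x = 5.31 × 10^-3 mol, y = 5.23 × 10^-3 mol
mass of NaOH = 5.31 × 10^-3 × 40.00 = 0.212 g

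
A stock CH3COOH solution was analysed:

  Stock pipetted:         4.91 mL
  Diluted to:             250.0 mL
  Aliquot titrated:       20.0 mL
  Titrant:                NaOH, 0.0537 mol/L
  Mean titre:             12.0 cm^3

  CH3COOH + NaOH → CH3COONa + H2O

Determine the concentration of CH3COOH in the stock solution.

n(NaOH) = 0.0120 × 0.0537 = 6.44 × 10^-4 mol
n(CH3COOH) in the aliquot = 6.44 × 10^-4 mol (1:1 ratio)
[CH3COOH]_dilute = 6.44 × 10^-4 / 0.0200 = 0.0322 mol/L
Dilution factor = 250.0 / 4.91 = 50.92
[CH3COOH]_stock = 0.0322 × 50.92 = 1.64 mol/L

1.64 mol/L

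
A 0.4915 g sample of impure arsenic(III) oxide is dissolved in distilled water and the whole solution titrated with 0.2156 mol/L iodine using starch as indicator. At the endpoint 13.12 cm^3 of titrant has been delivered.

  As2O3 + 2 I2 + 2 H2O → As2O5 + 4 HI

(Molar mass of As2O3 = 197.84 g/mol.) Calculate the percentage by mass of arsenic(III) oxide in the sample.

56.93 %

n(I2) = 0.01312 L × 0.2156 mol/L = 2.829 × 10^-3 mol
From the 1:2 ratio, n(As2O3) = 1/2 × 2.829 × 10^-3 = 1.414 × 10^-3 mol
mass of As2O3 = 1.414 × 10^-3 × 197.84 g/mol = 0.2798 g
% As2O3 = 0.2798 / 0.4915 × 100 = 56.93 %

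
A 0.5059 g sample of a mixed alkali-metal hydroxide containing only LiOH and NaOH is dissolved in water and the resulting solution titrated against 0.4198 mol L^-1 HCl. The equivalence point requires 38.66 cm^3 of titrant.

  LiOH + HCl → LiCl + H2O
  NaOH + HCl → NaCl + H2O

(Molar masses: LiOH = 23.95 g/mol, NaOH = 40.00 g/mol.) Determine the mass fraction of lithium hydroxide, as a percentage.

42.26 %

n(HCl) = 0.03866 × 0.4198 = 0.01623 mol
Let x = n(LiOH), y = n(NaOH).
Titrant: 1x + 1y = 0.01623;  mass: 23.95x + 40.00y = 0.5059
Solving, x = 8.927 × 10^-3 mol, y = 7.302 × 10^-3 mol
mass of LiOH = 8.927 × 10^-3 × 23.95 = 0.2138 g
% LiOH = 0.2138 / 0.5059 × 100 = 42.26 %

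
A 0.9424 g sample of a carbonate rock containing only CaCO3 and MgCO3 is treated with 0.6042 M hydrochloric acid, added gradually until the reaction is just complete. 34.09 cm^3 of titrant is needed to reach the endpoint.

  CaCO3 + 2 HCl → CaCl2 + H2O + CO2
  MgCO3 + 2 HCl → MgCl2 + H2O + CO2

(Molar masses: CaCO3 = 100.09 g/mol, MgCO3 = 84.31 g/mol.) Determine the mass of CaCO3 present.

n(HCl) = 0.03409 × 0.6042 = 0.02060 mol
Let x = n(CaCO3), y = n(MgCO3).
Titrant: 2x + 2y = 0.02060;  mass: 100.09x + 84.31y = 0.9424
Solving, x = 4.697 × 10^-3 mol, y = 5.601 × 10^-3 mol
mass of CaCO3 = 4.697 × 10^-3 × 100.09 = 0.4702 g

0.4702 g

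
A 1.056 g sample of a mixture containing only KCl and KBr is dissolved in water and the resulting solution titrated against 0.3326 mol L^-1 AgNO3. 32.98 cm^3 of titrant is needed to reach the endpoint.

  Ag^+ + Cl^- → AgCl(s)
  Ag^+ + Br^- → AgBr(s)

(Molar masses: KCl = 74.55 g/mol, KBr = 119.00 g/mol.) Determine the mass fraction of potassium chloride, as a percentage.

39.60 %

n(AgNO3) = 0.03298 × 0.3326 = 0.01097 mol
Let x = n(KCl), y = n(KBr).
Titrant: 1x + 1y = 0.01097;  mass: 74.55x + 119.00y = 1.056
Solving, x = 5.609 × 10^-3 mol, y = 5.360 × 10^-3 mol
mass of KCl = 5.609 × 10^-3 × 74.55 = 0.4182 g
% KCl = 0.4182 / 1.056 × 100 = 39.60 %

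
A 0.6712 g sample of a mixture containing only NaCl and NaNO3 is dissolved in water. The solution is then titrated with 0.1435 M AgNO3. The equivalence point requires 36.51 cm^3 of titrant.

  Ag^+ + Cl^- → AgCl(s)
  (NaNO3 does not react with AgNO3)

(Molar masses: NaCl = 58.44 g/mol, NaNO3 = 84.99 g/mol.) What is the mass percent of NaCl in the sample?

n(AgNO3) = 0.03651 × 0.1435 = 5.239 × 10^-3 mol
Let x = n(NaCl), y = n(NaNO3).
Titrant: 1x = 5.239 × 10^-3;  mass: 58.44x + 84.99y = 0.6712
Solving, x = 5.239 × 10^-3 mol, y = 4.295 × 10^-3 mol
mass of NaCl = 5.239 × 10^-3 × 58.44 = 0.3062 g
% NaCl = 0.3062 / 0.6712 × 100 = 45.62 %

45.62 %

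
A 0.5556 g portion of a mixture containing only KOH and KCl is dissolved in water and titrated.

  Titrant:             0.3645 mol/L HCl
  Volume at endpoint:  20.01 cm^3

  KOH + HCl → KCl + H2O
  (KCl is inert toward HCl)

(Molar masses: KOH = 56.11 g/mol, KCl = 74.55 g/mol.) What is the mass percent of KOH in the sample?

n(HCl) = 0.02001 × 0.3645 = 7.294 × 10^-3 mol
Let x = n(KOH), y = n(KCl).
Titrant: 1x = 7.294 × 10^-3;  mass: 56.11x + 74.55y = 0.5556
Solving, x = 7.294 × 10^-3 mol, y = 1.963 × 10^-3 mol
mass of KOH = 7.294 × 10^-3 × 56.11 = 0.4092 g
% KOH = 0.4092 / 0.5556 × 100 = 73.66 %

73.66 %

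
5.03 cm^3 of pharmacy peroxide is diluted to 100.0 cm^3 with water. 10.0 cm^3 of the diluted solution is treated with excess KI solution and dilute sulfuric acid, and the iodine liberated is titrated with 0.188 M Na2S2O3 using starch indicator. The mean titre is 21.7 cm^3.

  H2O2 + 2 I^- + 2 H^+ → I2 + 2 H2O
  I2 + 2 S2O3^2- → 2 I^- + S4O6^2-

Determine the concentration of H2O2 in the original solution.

n(S2O3^2-) = 0.0217 × 0.188 = 4.08 × 10^-3 mol
n(I2) = n(S2O3^2-)/2 = 2.04 × 10^-3 mol
n(H2O2) in the aliquot = 2.04 × 10^-3 mol (1:1 ratio)
[H2O2]_dilute = 2.04 × 10^-3 / 0.0100 = 0.204 mol/L
[H2O2]_original = 0.204 × 100.0/5.03 = 4.06 mol/L

4.06 M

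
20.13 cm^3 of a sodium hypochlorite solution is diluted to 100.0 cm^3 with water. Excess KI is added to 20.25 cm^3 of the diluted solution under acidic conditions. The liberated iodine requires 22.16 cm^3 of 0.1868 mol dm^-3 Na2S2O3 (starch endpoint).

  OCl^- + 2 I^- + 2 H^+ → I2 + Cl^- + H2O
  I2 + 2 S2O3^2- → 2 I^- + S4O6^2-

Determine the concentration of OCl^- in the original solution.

n(S2O3^2-) = 0.02216 × 0.1868 = 4.139 × 10^-3 mol
n(I2) = n(S2O3^2-)/2 = 2.070 × 10^-3 mol
n(OCl^-) in the aliquot = 2.070 × 10^-3 mol (1:1 ratio)
[OCl^-]_dilute = 2.070 × 10^-3 / 0.02025 = 0.1022 mol/L
[OCl^-]_original = 0.1022 × 100.0/20.13 = 0.5077 mol/L

0.5077 mol/L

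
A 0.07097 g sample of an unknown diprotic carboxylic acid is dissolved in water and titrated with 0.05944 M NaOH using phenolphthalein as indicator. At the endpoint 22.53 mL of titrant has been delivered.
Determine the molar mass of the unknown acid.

106.0 g/mol

n(NaOH) = 0.02253 L × 0.05944 mol/L = 1.339 × 10^-3 mol
From the 1:2 ratio, n(H2A) = 1/2 × 1.339 × 10^-3 = 6.696 × 10^-4 mol
M = m / n = 0.07097 g / 6.696 × 10^-4 mol = 106.0 g/mol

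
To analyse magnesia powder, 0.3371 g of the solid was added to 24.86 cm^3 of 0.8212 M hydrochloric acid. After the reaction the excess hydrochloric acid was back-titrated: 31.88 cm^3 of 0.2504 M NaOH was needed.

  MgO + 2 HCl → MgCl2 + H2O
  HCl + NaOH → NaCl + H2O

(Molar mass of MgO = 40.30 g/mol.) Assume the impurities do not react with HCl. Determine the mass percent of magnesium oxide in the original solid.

n(HCl) added = 0.02486 × 0.8212 = 0.02042 mol
n(NaOH) used in back-titration = 0.03188 × 0.2504 = 7.983 × 10^-3 mol
n(HCl) left over = 7.983 × 10^-3 mol (1:1 ratio)
n(HCl) consumed by analyte = 0.02042 − 7.983 × 10^-3 = 0.01243 mol
From the 1:2 ratio, n(MgO) = 1/2 × 0.01243 = 6.216 × 10^-3 mol
mass of MgO = 6.216 × 10^-3 × 40.30 = 0.2505 g
% MgO = 0.2505 / 0.3371 × 100 = 74.31 %

74.31 %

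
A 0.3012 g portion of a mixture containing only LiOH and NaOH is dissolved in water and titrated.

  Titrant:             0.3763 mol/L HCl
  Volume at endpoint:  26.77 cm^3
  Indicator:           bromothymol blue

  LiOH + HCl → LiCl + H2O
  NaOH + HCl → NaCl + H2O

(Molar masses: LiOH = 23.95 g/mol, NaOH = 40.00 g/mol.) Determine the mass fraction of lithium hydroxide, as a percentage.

50.41 %

n(HCl) = 0.02677 × 0.3763 = 0.01007 mol
Let x = n(LiOH), y = n(NaOH).
Titrant: 1x + 1y = 0.01007;  mass: 23.95x + 40.00y = 0.3012
Solving, x = 6.339 × 10^-3 mol, y = 3.734 × 10^-3 mol
mass of LiOH = 6.339 × 10^-3 × 23.95 = 0.1518 g
% LiOH = 0.1518 / 0.3012 × 100 = 50.41 %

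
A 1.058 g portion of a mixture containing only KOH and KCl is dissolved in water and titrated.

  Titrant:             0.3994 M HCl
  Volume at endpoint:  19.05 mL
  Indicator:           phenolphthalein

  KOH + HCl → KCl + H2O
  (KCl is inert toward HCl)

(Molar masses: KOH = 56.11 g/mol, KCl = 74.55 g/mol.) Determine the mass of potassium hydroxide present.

n(HCl) = 0.01905 × 0.3994 = 7.609 × 10^-3 mol
Let x = n(KOH), y = n(KCl).
Titrant: 1x = 7.609 × 10^-3;  mass: 56.11x + 74.55y = 1.058
Solving, x = 7.609 × 10^-3 mol, y = 8.465 × 10^-3 mol
mass of KOH = 7.609 × 10^-3 × 56.11 = 0.4269 g

0.4269 g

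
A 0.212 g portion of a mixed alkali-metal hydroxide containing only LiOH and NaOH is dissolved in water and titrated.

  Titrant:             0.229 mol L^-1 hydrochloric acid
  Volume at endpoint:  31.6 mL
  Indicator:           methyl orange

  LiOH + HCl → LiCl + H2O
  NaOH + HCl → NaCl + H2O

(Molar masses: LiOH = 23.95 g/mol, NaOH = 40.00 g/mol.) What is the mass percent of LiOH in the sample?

54.5 %

n(HCl) = 0.0316 × 0.229 = 7.24 × 10^-3 mol
Let x = n(LiOH), y = n(NaOH).
Titrant: 1x + 1y = 7.24 × 10^-3;  mass: 23.95x + 40.00y = 0.212
Solving, x = 4.83 × 10^-3 mol, y = 2.41 × 10^-3 mol
mass of LiOH = 4.83 × 10^-3 × 23.95 = 0.116 g
% LiOH = 0.116 / 0.212 × 100 = 54.5 %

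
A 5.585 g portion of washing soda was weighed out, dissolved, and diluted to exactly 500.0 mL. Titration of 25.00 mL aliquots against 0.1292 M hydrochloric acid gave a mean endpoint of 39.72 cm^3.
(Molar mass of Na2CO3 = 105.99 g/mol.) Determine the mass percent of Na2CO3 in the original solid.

Na2CO3 + 2 HCl → 2 NaCl + H2O + CO2
n(HCl) per titration = 0.03972 × 0.1292 = 5.132 × 10^-3 mol
From the 1:2 ratio, n(Na2CO3) in each aliquot = 1/2 × 5.132 × 10^-3 = 2.566 × 10^-3 mol
n(Na2CO3) in the whole flask = 2.566 × 10^-3 × 500.0/25.00 = 0.05132 mol
mass of Na2CO3 = 0.05132 × 105.99 = 5.439 g
% Na2CO3 = 5.439 / 5.585 × 100 = 97.39 %

97.39 %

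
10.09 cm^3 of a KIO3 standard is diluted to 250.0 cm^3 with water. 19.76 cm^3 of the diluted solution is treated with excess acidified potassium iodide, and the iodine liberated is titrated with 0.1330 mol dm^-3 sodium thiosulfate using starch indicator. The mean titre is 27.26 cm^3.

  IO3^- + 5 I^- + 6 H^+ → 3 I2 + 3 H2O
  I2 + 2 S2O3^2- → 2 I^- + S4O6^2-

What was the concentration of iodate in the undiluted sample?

0.7577 mol/L

n(S2O3^2-) = 0.02726 × 0.1330 = 3.626 × 10^-3 mol
n(I2) = n(S2O3^2-)/2 = 1.813 × 10^-3 mol
From the 1:3 ratio, n(IO3^-) in the aliquot = 1/3 × 1.813 × 10^-3 = 6.043 × 10^-4 mol
[IO3^-]_dilute = 6.043 × 10^-4 / 0.01976 = 0.03058 mol/L
[IO3^-]_original = 0.03058 × 250.0/10.09 = 0.7577 mol/L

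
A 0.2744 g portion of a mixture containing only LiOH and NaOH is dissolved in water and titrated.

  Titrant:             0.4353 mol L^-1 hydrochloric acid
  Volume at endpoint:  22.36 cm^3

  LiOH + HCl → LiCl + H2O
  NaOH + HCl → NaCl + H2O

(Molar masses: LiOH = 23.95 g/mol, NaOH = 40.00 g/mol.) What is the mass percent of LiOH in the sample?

62.50 %

n(HCl) = 0.02236 × 0.4353 = 9.733 × 10^-3 mol
Let x = n(LiOH), y = n(NaOH).
Titrant: 1x + 1y = 9.733 × 10^-3;  mass: 23.95x + 40.00y = 0.2744
Solving, x = 7.161 × 10^-3 mol, y = 2.572 × 10^-3 mol
mass of LiOH = 7.161 × 10^-3 × 23.95 = 0.1715 g
% LiOH = 0.1715 / 0.2744 × 100 = 62.50 %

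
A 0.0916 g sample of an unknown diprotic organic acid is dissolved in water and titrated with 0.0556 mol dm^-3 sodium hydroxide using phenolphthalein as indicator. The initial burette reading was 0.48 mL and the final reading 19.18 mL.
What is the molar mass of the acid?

n(NaOH) = 0.0187 L × 0.0556 mol/L = 1.04 × 10^-3 mol
From the 1:2 ratio, n(H2A) = 1/2 × 1.04 × 10^-3 = 5.20 × 10^-4 mol
M = m / n = 0.0916 g / 5.20 × 10^-4 mol = 176 g/mol

176 g/mol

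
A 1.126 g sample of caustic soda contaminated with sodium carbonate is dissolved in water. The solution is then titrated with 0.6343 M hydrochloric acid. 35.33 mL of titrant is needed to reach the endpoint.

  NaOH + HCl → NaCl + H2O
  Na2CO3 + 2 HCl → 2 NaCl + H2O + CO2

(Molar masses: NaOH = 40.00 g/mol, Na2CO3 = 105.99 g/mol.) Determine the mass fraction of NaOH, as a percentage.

n(HCl) = 0.03533 × 0.6343 = 0.02241 mol
Let x = n(NaOH), y = n(Na2CO3).
Titrant: 1x + 2y = 0.02241;  mass: 40.00x + 105.99y = 1.126
Solving, x = 4.741 × 10^-3 mol, y = 8.834 × 10^-3 mol
mass of NaOH = 4.741 × 10^-3 × 40.00 = 0.1896 g
% NaOH = 0.1896 / 1.126 × 100 = 16.84 %

16.84 %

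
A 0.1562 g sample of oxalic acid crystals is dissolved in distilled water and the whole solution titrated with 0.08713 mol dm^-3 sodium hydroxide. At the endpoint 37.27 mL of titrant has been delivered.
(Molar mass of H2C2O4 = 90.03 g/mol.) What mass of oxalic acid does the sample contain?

H2C2O4 + 2 NaOH → Na2C2O4 + 2 H2O
n(NaOH) = 0.03727 L × 0.08713 mol/L = 3.247 × 10^-3 mol
From the 1:2 ratio, n(H2C2O4) = 1/2 × 3.247 × 10^-3 = 1.624 × 10^-3 mol
mass of H2C2O4 = 1.624 × 10^-3 × 90.03 g/mol = 0.1462 g

0.1462 g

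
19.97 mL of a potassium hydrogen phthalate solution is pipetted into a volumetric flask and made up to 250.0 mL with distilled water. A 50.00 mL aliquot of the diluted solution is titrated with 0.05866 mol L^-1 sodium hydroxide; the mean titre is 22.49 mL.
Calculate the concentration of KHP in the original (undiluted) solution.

KHC8H4O4 + NaOH → KNaC8H4O4 + H2O
n(NaOH) = 0.02249 × 0.05866 = 1.319 × 10^-3 mol
n(KHC8H4O4) in the aliquot = 1.319 × 10^-3 mol (1:1 ratio)
[KHC8H4O4]_dilute = 1.319 × 10^-3 / 0.05000 = 0.02639 mol/L
Dilution factor = 250.0 / 19.97 = 12.52
[KHC8H4O4]_stock = 0.02639 × 12.52 = 0.3303 mol/L

0.3303 mol/L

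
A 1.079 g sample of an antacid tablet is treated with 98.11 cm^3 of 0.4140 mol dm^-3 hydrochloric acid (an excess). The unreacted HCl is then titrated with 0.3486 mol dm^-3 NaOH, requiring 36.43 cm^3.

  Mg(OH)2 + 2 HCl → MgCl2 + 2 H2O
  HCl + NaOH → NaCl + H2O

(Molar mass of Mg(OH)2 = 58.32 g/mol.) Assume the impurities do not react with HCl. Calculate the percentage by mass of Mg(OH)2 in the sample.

n(HCl) added = 0.09811 × 0.4140 = 0.04062 mol
n(NaOH) used in back-titration = 0.03643 × 0.3486 = 0.01270 mol
n(HCl) left over = 0.01270 mol (1:1 ratio)
n(HCl) consumed by analyte = 0.04062 − 0.01270 = 0.02792 mol
From the 1:2 ratio, n(Mg(OH)2) = 1/2 × 0.02792 = 0.01396 mol
mass of Mg(OH)2 = 0.01396 × 58.32 = 0.8141 g
% Mg(OH)2 = 0.8141 / 1.079 × 100 = 75.45 %

75.45 %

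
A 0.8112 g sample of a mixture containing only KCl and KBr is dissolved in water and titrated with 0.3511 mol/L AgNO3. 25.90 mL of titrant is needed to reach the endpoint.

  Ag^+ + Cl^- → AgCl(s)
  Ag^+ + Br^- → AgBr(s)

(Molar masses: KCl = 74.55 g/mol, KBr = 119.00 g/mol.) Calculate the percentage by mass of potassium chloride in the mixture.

n(AgNO3) = 0.02590 × 0.3511 = 9.093 × 10^-3 mol
Let x = n(KCl), y = n(KBr).
Titrant: 1x + 1y = 9.093 × 10^-3;  mass: 74.55x + 119.00y = 0.8112
Solving, x = 6.095 × 10^-3 mol, y = 2.998 × 10^-3 mol
mass of KCl = 6.095 × 10^-3 × 74.55 = 0.4544 g
% KCl = 0.4544 / 0.8112 × 100 = 56.01 %

56.01 %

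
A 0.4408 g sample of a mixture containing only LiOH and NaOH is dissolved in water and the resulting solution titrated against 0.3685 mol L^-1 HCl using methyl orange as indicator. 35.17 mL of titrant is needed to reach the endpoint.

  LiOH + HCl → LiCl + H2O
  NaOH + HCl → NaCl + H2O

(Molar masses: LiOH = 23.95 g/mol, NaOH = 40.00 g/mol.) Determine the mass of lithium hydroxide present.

0.1158 g

n(HCl) = 0.03517 × 0.3685 = 0.01296 mol
Let x = n(LiOH), y = n(NaOH).
Titrant: 1x + 1y = 0.01296;  mass: 23.95x + 40.00y = 0.4408
Solving, x = 4.835 × 10^-3 mol, y = 8.125 × 10^-3 mol
mass of LiOH = 4.835 × 10^-3 × 23.95 = 0.1158 g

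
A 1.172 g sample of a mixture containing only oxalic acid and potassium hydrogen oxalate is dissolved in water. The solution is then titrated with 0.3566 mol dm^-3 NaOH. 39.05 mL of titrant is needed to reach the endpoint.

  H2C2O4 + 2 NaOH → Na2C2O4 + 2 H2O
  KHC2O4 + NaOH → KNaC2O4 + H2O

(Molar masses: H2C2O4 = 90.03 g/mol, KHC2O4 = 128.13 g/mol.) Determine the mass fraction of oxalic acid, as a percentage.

n(NaOH) = 0.03905 × 0.3566 = 0.01393 mol
Let x = n(H2C2O4), y = n(KHC2O4).
Titrant: 2x + 1y = 0.01393;  mass: 90.03x + 128.13y = 1.172
Solving, x = 3.683 × 10^-3 mol, y = 6.559 × 10^-3 mol
mass of H2C2O4 = 3.683 × 10^-3 × 90.03 = 0.3316 g
% H2C2O4 = 0.3316 / 1.172 × 100 = 28.29 %

28.29 %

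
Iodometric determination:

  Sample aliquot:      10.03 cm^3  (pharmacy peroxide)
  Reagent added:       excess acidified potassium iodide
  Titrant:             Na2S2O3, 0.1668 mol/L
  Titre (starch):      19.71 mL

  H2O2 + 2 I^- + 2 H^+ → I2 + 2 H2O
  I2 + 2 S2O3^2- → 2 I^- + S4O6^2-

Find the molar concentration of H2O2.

n(S2O3^2-) = 0.01971 × 0.1668 = 3.288 × 10^-3 mol
n(I2) = n(S2O3^2-)/2 = 1.644 × 10^-3 mol
n(H2O2) in the aliquot = 1.644 × 10^-3 mol (1:1 ratio)
[H2O2] = 1.644 × 10^-3 / 0.01003 = 0.1639 mol/L

0.1639 mol/L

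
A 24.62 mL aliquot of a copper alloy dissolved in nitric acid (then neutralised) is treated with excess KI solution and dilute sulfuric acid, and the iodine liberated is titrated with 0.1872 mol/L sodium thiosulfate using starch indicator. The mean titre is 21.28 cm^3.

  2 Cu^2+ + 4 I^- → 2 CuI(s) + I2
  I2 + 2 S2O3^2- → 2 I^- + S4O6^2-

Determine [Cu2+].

0.1618 mol/L

n(S2O3^2-) = 0.02128 × 0.1872 = 3.984 × 10^-3 mol
n(I2) = n(S2O3^2-)/2 = 1.992 × 10^-3 mol
From the 2:1 ratio, n(Cu2+) in the aliquot = 2/1 × 1.992 × 10^-3 = 3.984 × 10^-3 mol
[Cu2+] = 3.984 × 10^-3 / 0.02462 = 0.1618 mol/L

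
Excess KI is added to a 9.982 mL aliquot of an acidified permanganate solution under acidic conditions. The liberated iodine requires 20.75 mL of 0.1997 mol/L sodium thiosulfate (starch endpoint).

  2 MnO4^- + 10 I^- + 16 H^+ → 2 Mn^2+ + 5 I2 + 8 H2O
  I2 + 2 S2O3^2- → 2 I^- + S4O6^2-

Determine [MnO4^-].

n(S2O3^2-) = 0.02075 × 0.1997 = 4.144 × 10^-3 mol
n(I2) = n(S2O3^2-)/2 = 2.072 × 10^-3 mol
From the 2:5 ratio, n(MnO4^-) in the aliquot = 2/5 × 2.072 × 10^-3 = 8.288 × 10^-4 mol
[MnO4^-] = 8.288 × 10^-4 / 0.009982 = 0.08302 mol/L

0.08302 mol/L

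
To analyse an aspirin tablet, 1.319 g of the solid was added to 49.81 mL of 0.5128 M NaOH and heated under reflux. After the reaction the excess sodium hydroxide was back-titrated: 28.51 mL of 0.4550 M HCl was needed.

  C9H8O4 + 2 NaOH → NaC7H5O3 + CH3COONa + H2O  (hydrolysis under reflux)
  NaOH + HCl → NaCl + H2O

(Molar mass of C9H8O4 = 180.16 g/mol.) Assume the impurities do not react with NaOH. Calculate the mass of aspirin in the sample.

1.132 g

n(NaOH) added = 0.04981 × 0.5128 = 0.02554 mol
n(HCl) used in back-titration = 0.02851 × 0.4550 = 0.01297 mol
n(NaOH) left over = 0.01297 mol (1:1 ratio)
n(NaOH) consumed by analyte = 0.02554 − 0.01297 = 0.01257 mol
From the 1:2 ratio, n(C9H8O4) = 1/2 × 0.01257 = 6.285 × 10^-3 mol
mass of C9H8O4 = 6.285 × 10^-3 × 180.16 = 1.132 g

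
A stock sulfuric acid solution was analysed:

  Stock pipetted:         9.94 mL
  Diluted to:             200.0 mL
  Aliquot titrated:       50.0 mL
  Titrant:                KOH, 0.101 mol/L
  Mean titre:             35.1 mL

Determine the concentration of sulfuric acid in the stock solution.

H2SO4 + 2 KOH → K2SO4 + 2 H2O
n(KOH) = 0.0351 × 0.101 = 3.55 × 10^-3 mol
From the 1:2 ratio, n(H2SO4) in the aliquot = 1/2 × 3.55 × 10^-3 = 1.77 × 10^-3 mol
[H2SO4]_dilute = 1.77 × 10^-3 / 0.0500 = 0.0355 mol/L
Dilution factor = 200.0 / 9.94 = 20.12
[H2SO4]_stock = 0.0355 × 20.12 = 0.713 mol/L

0.713 mol/L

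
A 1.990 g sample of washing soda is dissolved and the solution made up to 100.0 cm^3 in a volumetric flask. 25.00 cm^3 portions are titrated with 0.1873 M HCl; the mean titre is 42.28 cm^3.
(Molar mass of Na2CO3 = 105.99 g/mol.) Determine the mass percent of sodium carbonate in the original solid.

Na2CO3 + 2 HCl → 2 NaCl + H2O + CO2
n(HCl) per titration = 0.04228 × 0.1873 = 7.919 × 10^-3 mol
From the 1:2 ratio, n(Na2CO3) in each aliquot = 1/2 × 7.919 × 10^-3 = 3.960 × 10^-3 mol
n(Na2CO3) in the whole flask = 3.960 × 10^-3 × 100.0/25.00 = 0.01584 mol
mass of Na2CO3 = 0.01584 × 105.99 = 1.679 g
% Na2CO3 = 1.679 / 1.990 × 100 = 84.36 %

84.36 %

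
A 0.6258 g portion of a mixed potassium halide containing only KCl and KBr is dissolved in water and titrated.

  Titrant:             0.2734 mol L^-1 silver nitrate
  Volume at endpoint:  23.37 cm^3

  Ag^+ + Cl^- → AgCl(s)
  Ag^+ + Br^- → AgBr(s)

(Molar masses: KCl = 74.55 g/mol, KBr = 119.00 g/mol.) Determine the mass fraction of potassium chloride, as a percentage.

36.06 %

n(AgNO3) = 0.02337 × 0.2734 = 6.389 × 10^-3 mol
Let x = n(KCl), y = n(KBr).
Titrant: 1x + 1y = 6.389 × 10^-3;  mass: 74.55x + 119.00y = 0.6258
Solving, x = 3.027 × 10^-3 mol, y = 3.363 × 10^-3 mol
mass of KCl = 3.027 × 10^-3 × 74.55 = 0.2256 g
% KCl = 0.2256 / 0.6258 × 100 = 36.06 %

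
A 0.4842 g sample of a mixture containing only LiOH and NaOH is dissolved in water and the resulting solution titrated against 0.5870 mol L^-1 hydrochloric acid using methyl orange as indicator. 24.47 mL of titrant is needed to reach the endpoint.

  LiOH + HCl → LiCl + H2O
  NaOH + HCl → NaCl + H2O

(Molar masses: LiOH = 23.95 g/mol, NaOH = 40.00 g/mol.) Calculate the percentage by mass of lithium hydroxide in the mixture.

n(HCl) = 0.02447 × 0.5870 = 0.01436 mol
Let x = n(LiOH), y = n(NaOH).
Titrant: 1x + 1y = 0.01436;  mass: 23.95x + 40.00y = 0.4842
Solving, x = 5.630 × 10^-3 mol, y = 8.734 × 10^-3 mol
mass of LiOH = 5.630 × 10^-3 × 23.95 = 0.1348 g
% LiOH = 0.1348 / 0.4842 × 100 = 27.85 %

27.85 %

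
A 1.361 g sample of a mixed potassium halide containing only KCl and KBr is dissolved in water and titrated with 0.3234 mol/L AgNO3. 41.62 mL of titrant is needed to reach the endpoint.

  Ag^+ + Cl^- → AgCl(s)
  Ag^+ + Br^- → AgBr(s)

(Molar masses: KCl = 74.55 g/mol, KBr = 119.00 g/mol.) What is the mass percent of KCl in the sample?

n(AgNO3) = 0.04162 × 0.3234 = 0.01346 mol
Let x = n(KCl), y = n(KBr).
Titrant: 1x + 1y = 0.01346;  mass: 74.55x + 119.00y = 1.361
Solving, x = 5.416 × 10^-3 mol, y = 8.044 × 10^-3 mol
mass of KCl = 5.416 × 10^-3 × 74.55 = 0.4037 g
% KCl = 0.4037 / 1.361 × 100 = 29.67 %

29.67 %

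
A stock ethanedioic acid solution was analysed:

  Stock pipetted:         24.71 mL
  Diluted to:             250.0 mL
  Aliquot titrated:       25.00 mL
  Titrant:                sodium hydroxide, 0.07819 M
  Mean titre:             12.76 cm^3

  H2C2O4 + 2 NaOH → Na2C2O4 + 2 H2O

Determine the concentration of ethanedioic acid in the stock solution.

n(NaOH) = 0.01276 × 0.07819 = 9.977 × 10^-4 mol
From the 1:2 ratio, n(H2C2O4) in the aliquot = 1/2 × 9.977 × 10^-4 = 4.989 × 10^-4 mol
[H2C2O4]_dilute = 4.989 × 10^-4 / 0.02500 = 0.01995 mol/L
Dilution factor = 250.0 / 24.71 = 10.12
[H2C2O4]_stock = 0.01995 × 10.12 = 0.2019 mol/L

0.2019 M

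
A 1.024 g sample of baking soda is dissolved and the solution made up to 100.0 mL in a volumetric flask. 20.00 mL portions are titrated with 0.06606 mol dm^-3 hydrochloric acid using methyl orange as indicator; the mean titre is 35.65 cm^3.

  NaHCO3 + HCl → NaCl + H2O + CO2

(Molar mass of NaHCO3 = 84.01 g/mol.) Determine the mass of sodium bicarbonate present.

0.9892 g

n(HCl) per titration = 0.03565 × 0.06606 = 2.355 × 10^-3 mol
n(NaHCO3) in each aliquot = 2.355 × 10^-3 mol (1:1 ratio)
n(NaHCO3) in the whole flask = 2.355 × 10^-3 × 100.0/20.00 = 0.01178 mol
mass of NaHCO3 = 0.01178 × 84.01 = 0.9892 g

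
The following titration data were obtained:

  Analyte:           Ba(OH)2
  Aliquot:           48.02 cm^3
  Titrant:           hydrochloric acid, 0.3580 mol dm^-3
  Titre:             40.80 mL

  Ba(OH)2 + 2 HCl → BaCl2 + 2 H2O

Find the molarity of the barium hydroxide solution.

n(HCl) = 0.04080 L × 0.3580 mol/L = 0.01461 mol
From the 1:2 mole ratio, n(Ba(OH)2) = 1/2 × 0.01461 = 7.303 × 10^-3 mol
[Ba(OH)2] = 7.303 × 10^-3 mol / 0.04802 L = 0.1521 mol/L

0.1521 mol/L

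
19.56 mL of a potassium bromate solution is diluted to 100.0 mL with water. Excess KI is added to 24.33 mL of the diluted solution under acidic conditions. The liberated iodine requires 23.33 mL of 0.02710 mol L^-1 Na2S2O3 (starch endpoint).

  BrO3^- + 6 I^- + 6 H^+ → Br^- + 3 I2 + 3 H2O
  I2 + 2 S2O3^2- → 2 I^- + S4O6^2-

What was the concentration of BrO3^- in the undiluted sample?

n(S2O3^2-) = 0.02333 × 0.02710 = 6.322 × 10^-4 mol
n(I2) = n(S2O3^2-)/2 = 3.161 × 10^-4 mol
From the 1:3 ratio, n(BrO3^-) in the aliquot = 1/3 × 3.161 × 10^-4 = 1.054 × 10^-4 mol
[BrO3^-]_dilute = 1.054 × 10^-4 / 0.02433 = 0.004331 mol/L
[BrO3^-]_original = 0.004331 × 100.0/19.56 = 0.02214 mol/L

0.02214 mol/L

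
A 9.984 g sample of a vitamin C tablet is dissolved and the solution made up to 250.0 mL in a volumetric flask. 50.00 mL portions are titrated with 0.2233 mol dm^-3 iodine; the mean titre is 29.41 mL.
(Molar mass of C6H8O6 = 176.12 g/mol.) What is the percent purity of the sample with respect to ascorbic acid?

57.92 %

C6H8O6 + I2 → C6H6O6 + 2 HI
n(I2) per titration = 0.02941 × 0.2233 = 6.567 × 10^-3 mol
n(C6H8O6) in each aliquot = 6.567 × 10^-3 mol (1:1 ratio)
n(C6H8O6) in the whole flask = 6.567 × 10^-3 × 250.0/50.00 = 0.03284 mol
mass of C6H8O6 = 0.03284 × 176.12 = 5.783 g
% C6H8O6 = 5.783 / 9.984 × 100 = 57.92 %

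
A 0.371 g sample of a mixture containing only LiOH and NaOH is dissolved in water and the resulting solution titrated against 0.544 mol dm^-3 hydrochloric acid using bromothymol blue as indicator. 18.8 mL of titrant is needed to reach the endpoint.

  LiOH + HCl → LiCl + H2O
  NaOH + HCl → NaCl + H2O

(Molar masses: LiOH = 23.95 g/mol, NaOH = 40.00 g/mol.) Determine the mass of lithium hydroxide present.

n(HCl) = 0.0188 × 0.544 = 0.0102 mol
Let x = n(LiOH), y = n(NaOH).
Titrant: 1x + 1y = 0.0102;  mass: 23.95x + 40.00y = 0.371
Solving, x = 2.37 × 10^-3 mol, y = 7.85 × 10^-3 mol
mass of LiOH = 2.37 × 10^-3 × 23.95 = 0.0568 g

0.0568 g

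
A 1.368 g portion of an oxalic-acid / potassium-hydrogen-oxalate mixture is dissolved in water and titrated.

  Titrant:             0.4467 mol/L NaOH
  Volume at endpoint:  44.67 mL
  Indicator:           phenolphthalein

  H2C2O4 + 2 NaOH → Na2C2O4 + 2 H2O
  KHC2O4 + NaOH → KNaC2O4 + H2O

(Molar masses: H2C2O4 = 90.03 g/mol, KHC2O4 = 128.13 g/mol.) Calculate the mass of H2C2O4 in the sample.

n(NaOH) = 0.04467 × 0.4467 = 0.01995 mol
Let x = n(H2C2O4), y = n(KHC2O4).
Titrant: 2x + 1y = 0.01995;  mass: 90.03x + 128.13y = 1.368
Solving, x = 7.151 × 10^-3 mol, y = 5.652 × 10^-3 mol
mass of H2C2O4 = 7.151 × 10^-3 × 90.03 = 0.6438 g

0.6438 g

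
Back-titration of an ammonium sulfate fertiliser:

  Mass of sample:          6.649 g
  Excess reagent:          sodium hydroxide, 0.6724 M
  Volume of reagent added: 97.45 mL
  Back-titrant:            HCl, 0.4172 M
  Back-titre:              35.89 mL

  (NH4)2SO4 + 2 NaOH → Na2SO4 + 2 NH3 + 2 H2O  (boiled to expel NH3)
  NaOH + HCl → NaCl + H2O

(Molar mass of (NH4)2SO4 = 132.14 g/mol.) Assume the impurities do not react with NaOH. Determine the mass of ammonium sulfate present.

3.340 g

n(NaOH) added = 0.09745 × 0.6724 = 0.06553 mol
n(HCl) used in back-titration = 0.03589 × 0.4172 = 0.01497 mol
n(NaOH) left over = 0.01497 mol (1:1 ratio)
n(NaOH) consumed by analyte = 0.06553 − 0.01497 = 0.05055 mol
From the 1:2 ratio, n((NH4)2SO4) = 1/2 × 0.05055 = 0.02528 mol
mass of (NH4)2SO4 = 0.02528 × 132.14 = 3.340 g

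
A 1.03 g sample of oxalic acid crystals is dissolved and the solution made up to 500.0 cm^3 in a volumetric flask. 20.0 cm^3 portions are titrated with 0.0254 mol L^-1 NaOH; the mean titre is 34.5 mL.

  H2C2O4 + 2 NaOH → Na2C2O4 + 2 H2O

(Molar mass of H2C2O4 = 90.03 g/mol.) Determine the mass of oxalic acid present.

n(NaOH) per titration = 0.0345 × 0.0254 = 8.76 × 10^-4 mol
From the 1:2 ratio, n(H2C2O4) in each aliquot = 1/2 × 8.76 × 10^-4 = 4.38 × 10^-4 mol
n(H2C2O4) in the whole flask = 4.38 × 10^-4 × 500.0/20.0 = 0.0110 mol
mass of H2C2O4 = 0.0110 × 90.03 = 0.986 g

0.986 g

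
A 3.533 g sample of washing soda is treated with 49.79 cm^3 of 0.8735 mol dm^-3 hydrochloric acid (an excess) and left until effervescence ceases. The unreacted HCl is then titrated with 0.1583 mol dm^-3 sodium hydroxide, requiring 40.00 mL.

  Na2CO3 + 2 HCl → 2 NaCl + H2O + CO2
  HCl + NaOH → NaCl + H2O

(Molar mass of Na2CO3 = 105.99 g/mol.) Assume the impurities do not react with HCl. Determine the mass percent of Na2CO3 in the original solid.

n(HCl) added = 0.04979 × 0.8735 = 0.04349 mol
n(NaOH) used in back-titration = 0.04000 × 0.1583 = 6.332 × 10^-3 mol
n(HCl) left over = 6.332 × 10^-3 mol (1:1 ratio)
n(HCl) consumed by analyte = 0.04349 − 6.332 × 10^-3 = 0.03716 mol
From the 1:2 ratio, n(Na2CO3) = 1/2 × 0.03716 = 0.01858 mol
mass of Na2CO3 = 0.01858 × 105.99 = 1.969 g
% Na2CO3 = 1.969 / 3.533 × 100 = 55.74 %

55.74 %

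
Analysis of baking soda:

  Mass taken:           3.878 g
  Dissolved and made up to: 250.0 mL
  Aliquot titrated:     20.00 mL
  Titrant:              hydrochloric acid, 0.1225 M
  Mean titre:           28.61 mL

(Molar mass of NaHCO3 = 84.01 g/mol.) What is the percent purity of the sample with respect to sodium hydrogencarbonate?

NaHCO3 + HCl → NaCl + H2O + CO2
n(HCl) per titration = 0.02861 × 0.1225 = 3.505 × 10^-3 mol
n(NaHCO3) in each aliquot = 3.505 × 10^-3 mol (1:1 ratio)
n(NaHCO3) in the whole flask = 3.505 × 10^-3 × 250.0/20.00 = 0.04381 mol
mass of NaHCO3 = 0.04381 × 84.01 = 3.680 g
% NaHCO3 = 3.680 / 3.878 × 100 = 94.90 %

94.90 %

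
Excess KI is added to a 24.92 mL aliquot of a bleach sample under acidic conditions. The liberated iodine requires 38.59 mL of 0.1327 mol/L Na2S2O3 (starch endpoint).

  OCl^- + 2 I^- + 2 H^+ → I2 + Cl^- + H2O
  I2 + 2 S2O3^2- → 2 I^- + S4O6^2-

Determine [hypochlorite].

0.1027 mol/L

n(S2O3^2-) = 0.03859 × 0.1327 = 5.121 × 10^-3 mol
n(I2) = n(S2O3^2-)/2 = 2.560 × 10^-3 mol
n(OCl^-) in the aliquot = 2.560 × 10^-3 mol (1:1 ratio)
[OCl^-] = 2.560 × 10^-3 / 0.02492 = 0.1027 mol/L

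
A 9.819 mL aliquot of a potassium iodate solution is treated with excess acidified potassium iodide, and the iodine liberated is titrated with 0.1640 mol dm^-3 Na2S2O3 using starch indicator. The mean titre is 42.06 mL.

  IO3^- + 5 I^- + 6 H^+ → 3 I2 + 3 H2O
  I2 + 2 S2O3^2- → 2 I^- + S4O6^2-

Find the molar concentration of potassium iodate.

0.1171 mol/L

n(S2O3^2-) = 0.04206 × 0.1640 = 6.898 × 10^-3 mol
n(I2) = n(S2O3^2-)/2 = 3.449 × 10^-3 mol
From the 1:3 ratio, n(IO3^-) in the aliquot = 1/3 × 3.449 × 10^-3 = 1.150 × 10^-3 mol
[IO3^-] = 1.150 × 10^-3 / 0.009819 = 0.1171 mol/L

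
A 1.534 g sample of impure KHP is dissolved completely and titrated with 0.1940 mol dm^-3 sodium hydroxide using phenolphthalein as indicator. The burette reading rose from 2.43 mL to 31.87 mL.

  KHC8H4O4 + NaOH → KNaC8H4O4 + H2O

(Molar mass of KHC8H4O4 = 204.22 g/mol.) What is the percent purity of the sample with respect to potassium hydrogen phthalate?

n(NaOH) = 0.02944 L × 0.1940 mol/L = 5.711 × 10^-3 mol
n(KHC8H4O4) = 5.711 × 10^-3 mol (1:1 ratio)
mass of KHC8H4O4 = 5.711 × 10^-3 × 204.22 g/mol = 1.166 g
% KHC8H4O4 = 1.166 / 1.534 × 100 = 76.03 %

76.03 %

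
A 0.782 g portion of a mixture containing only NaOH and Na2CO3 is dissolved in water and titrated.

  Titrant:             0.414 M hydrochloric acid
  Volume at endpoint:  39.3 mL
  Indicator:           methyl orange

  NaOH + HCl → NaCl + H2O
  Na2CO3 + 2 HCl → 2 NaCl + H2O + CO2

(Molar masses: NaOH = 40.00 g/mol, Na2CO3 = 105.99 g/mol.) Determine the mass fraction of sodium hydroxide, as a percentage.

31.6 %

n(HCl) = 0.0393 × 0.414 = 0.0163 mol
Let x = n(NaOH), y = n(Na2CO3).
Titrant: 1x + 2y = 0.0163;  mass: 40.00x + 105.99y = 0.782
Solving, x = 6.17 × 10^-3 mol, y = 5.05 × 10^-3 mol
mass of NaOH = 6.17 × 10^-3 × 40.00 = 0.247 g
% NaOH = 0.247 / 0.782 × 100 = 31.6 %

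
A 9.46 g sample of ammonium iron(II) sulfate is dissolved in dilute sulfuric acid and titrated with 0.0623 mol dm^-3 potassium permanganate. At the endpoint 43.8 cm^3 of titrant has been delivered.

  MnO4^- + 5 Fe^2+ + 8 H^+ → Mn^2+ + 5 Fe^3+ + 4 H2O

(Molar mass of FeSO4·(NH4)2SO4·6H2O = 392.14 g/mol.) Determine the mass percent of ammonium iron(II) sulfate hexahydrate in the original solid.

n(KMnO4) = 0.0438 L × 0.0623 mol/L = 2.73 × 10^-3 mol
From the 5:1 ratio, n(FeSO4·(NH4)2SO4·6H2O) = 5/1 × 2.73 × 10^-3 = 0.0136 mol
mass of FeSO4·(NH4)2SO4·6H2O = 0.0136 × 392.14 g/mol = 5.35 g
% FeSO4·(NH4)2SO4·6H2O = 5.35 / 9.46 × 100 = 56.6 %

56.6 %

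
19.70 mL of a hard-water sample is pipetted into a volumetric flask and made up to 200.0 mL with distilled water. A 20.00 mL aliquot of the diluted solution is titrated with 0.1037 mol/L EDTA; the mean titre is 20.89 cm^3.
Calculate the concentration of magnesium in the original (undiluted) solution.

Mg^2+ + EDTA^4- → [Mg(EDTA)]^2-
n(EDTA) = 0.02089 × 0.1037 = 2.166 × 10^-3 mol
n(Mg2+) in the aliquot = 2.166 × 10^-3 mol (1:1 ratio)
[Mg2+]_dilute = 2.166 × 10^-3 / 0.02000 = 0.1083 mol/L
Dilution factor = 200.0 / 19.70 = 10.15
[Mg2+]_stock = 0.1083 × 10.15 = 1.100 mol/L

1.100 mol/L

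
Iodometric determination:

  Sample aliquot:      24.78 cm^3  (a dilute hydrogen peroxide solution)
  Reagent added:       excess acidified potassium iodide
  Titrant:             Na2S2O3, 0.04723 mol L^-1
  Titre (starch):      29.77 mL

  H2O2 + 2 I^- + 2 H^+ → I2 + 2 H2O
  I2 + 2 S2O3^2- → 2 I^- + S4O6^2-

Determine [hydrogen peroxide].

n(S2O3^2-) = 0.02977 × 0.04723 = 1.406 × 10^-3 mol
n(I2) = n(S2O3^2-)/2 = 7.030 × 10^-4 mol
n(H2O2) in the aliquot = 7.030 × 10^-4 mol (1:1 ratio)
[H2O2] = 7.030 × 10^-4 / 0.02478 = 0.02837 mol/L

0.02837 mol/L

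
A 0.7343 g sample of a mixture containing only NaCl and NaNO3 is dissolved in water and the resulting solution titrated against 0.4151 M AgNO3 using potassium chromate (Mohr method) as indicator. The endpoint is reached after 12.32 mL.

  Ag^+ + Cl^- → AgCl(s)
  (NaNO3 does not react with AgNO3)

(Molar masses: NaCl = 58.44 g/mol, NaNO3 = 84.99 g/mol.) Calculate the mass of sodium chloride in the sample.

0.2989 g

n(AgNO3) = 0.01232 × 0.4151 = 5.114 × 10^-3 mol
Let x = n(NaCl), y = n(NaNO3).
Titrant: 1x = 5.114 × 10^-3;  mass: 58.44x + 84.99y = 0.7343
Solving, x = 5.114 × 10^-3 mol, y = 5.123 × 10^-3 mol
mass of NaCl = 5.114 × 10^-3 × 58.44 = 0.2989 g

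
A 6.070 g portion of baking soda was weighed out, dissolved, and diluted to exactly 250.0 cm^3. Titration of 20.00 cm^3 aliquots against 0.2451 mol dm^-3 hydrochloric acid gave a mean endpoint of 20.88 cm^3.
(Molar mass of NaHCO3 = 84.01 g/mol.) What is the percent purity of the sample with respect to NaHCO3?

NaHCO3 + HCl → NaCl + H2O + CO2
n(HCl) per titration = 0.02088 × 0.2451 = 5.118 × 10^-3 mol
n(NaHCO3) in each aliquot = 5.118 × 10^-3 mol (1:1 ratio)
n(NaHCO3) in the whole flask = 5.118 × 10^-3 × 250.0/20.00 = 0.06397 mol
mass of NaHCO3 = 0.06397 × 84.01 = 5.374 g
% NaHCO3 = 5.374 / 6.070 × 100 = 88.54 %

88.54 %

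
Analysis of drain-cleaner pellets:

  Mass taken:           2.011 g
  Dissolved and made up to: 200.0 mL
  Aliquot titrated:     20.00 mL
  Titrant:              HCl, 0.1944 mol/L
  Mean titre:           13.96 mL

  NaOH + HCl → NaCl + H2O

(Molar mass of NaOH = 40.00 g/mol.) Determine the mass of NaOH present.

n(HCl) per titration = 0.01396 × 0.1944 = 2.714 × 10^-3 mol
n(NaOH) in each aliquot = 2.714 × 10^-3 mol (1:1 ratio)
n(NaOH) in the whole flask = 2.714 × 10^-3 × 200.0/20.00 = 0.02714 mol
mass of NaOH = 0.02714 × 40.00 = 1.086 g

1.086 g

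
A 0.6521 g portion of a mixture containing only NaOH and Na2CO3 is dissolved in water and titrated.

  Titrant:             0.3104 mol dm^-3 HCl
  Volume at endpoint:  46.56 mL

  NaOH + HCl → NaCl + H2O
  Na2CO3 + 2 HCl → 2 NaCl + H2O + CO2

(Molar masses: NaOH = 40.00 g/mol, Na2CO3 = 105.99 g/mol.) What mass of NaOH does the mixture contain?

0.3503 g

n(HCl) = 0.04656 × 0.3104 = 0.01445 mol
Let x = n(NaOH), y = n(Na2CO3).
Titrant: 1x + 2y = 0.01445;  mass: 40.00x + 105.99y = 0.6521
Solving, x = 8.757 × 10^-3 mol, y = 2.848 × 10^-3 mol
mass of NaOH = 8.757 × 10^-3 × 40.00 = 0.3503 g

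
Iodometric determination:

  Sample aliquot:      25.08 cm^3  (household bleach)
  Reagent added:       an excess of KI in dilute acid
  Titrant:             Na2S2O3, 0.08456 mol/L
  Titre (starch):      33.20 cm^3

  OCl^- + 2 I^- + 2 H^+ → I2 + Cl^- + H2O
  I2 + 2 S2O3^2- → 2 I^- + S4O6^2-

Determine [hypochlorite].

n(S2O3^2-) = 0.03320 × 0.08456 = 2.807 × 10^-3 mol
n(I2) = n(S2O3^2-)/2 = 1.404 × 10^-3 mol
n(OCl^-) in the aliquot = 1.404 × 10^-3 mol (1:1 ratio)
[OCl^-] = 1.404 × 10^-3 / 0.02508 = 0.05597 mol/L

0.05597 mol/L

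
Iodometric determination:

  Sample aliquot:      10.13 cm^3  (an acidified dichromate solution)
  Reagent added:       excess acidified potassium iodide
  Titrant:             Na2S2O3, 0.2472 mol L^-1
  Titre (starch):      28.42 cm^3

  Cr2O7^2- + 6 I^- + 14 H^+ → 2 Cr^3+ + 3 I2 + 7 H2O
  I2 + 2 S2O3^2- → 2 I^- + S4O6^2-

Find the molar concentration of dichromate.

n(S2O3^2-) = 0.02842 × 0.2472 = 7.025 × 10^-3 mol
n(I2) = n(S2O3^2-)/2 = 3.513 × 10^-3 mol
From the 1:3 ratio, n(Cr2O7^2-) in the aliquot = 1/3 × 3.513 × 10^-3 = 1.171 × 10^-3 mol
[Cr2O7^2-] = 1.171 × 10^-3 / 0.01013 = 0.1156 mol/L

0.1156 mol/L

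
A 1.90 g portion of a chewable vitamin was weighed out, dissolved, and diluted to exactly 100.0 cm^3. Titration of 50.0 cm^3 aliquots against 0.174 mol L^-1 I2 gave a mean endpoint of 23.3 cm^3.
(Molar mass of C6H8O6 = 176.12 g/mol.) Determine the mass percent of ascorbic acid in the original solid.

C6H8O6 + I2 → C6H6O6 + 2 HI
n(I2) per titration = 0.0233 × 0.174 = 4.05 × 10^-3 mol
n(C6H8O6) in each aliquot = 4.05 × 10^-3 mol (1:1 ratio)
n(C6H8O6) in the whole flask = 4.05 × 10^-3 × 100.0/50.0 = 8.11 × 10^-3 mol
mass of C6H8O6 = 8.11 × 10^-3 × 176.12 = 1.43 g
% C6H8O6 = 1.43 / 1.90 × 100 = 75.2 %

75.2 %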